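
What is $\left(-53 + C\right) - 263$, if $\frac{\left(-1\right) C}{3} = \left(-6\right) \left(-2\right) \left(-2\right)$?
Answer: $-244$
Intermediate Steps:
$C = 72$ ($C = - 3 \left(-6\right) \left(-2\right) \left(-2\right) = - 3 \cdot 12 \left(-2\right) = \left(-3\right) \left(-24\right) = 72$)
$\left(-53 + C\right) - 263 = \left(-53 + 72\right) - 263 = 19 - 263 = -244$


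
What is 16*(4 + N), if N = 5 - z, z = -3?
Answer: 192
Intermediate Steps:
N = 8 (N = 5 - 1*(-3) = 5 + 3 = 8)
16*(4 + N) = 16*(4 + 8) = 16*12 = 192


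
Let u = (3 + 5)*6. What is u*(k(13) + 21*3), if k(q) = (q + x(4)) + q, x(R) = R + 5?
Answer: 4704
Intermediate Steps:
x(R) = 5 + R
u = 48 (u = 8*6 = 48)
k(q) = 9 + 2*q (k(q) = (q + (5 + 4)) + q = (q + 9) + q = (9 + q) + q = 9 + 2*q)
u*(k(13) + 21*3) = 48*((9 + 2*13) + 21*3) = 48*((9 + 26) + 63) = 48*(35 + 63) = 48*98 = 4704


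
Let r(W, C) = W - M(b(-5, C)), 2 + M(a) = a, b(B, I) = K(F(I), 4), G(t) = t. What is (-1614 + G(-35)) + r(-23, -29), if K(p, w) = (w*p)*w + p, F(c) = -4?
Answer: -1602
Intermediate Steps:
K(p, w) = p + p*w² (K(p, w) = (p*w)*w + p = p*w² + p = p + p*w²)
b(B, I) = -68 (b(B, I) = -4*(1 + 4²) = -4*(1 + 16) = -4*17 = -68)
M(a) = -2 + a
r(W, C) = 70 + W (r(W, C) = W - (-2 - 68) = W - 1*(-70) = W + 70 = 70 + W)
(-1614 + G(-35)) + r(-23, -29) = (-1614 - 35) + (70 - 23) = -1649 + 47 = -1602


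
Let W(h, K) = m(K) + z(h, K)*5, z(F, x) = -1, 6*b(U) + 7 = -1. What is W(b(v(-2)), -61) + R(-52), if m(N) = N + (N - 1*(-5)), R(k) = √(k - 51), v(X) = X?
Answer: -122 + I*√103 ≈ -122.0 + 10.149*I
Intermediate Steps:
R(k) = √(-51 + k)
m(N) = 5 + 2*N (m(N) = N + (N + 5) = N + (5 + N) = 5 + 2*N)
b(U) = -4/3 (b(U) = -7/6 + (⅙)*(-1) = -7/6 - ⅙ = -4/3)
W(h, K) = 2*K (W(h, K) = (5 + 2*K) - 1*5 = (5 + 2*K) - 5 = 2*K)
W(b(v(-2)), -61) + R(-52) = 2*(-61) + √(-51 - 52) = -122 + √(-103) = -122 + I*√103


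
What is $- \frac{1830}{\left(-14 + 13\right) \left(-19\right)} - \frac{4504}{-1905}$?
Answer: $- \frac{3400574}{36195} \approx -93.952$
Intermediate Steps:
$- \frac{1830}{\left(-14 + 13\right) \left(-19\right)} - \frac{4504}{-1905} = - \frac{1830}{\left(-1\right) \left(-19\right)} - - \frac{4504}{1905} = - \frac{1830}{19} + \frac{4504}{1905} = - \frac{3400574}{36195}$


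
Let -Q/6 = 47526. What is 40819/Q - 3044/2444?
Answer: -241944125/174230316 ≈ -1.3886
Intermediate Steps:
Q = -285156 (Q = -6*47526 = -285156)
40819/Q - 3044/2444 = 40819/(-285156) - 3044/2444 = 40819*(-1/285156) - 3044*1/2444 = -40819/285156 - 761/611 = -241944125/174230316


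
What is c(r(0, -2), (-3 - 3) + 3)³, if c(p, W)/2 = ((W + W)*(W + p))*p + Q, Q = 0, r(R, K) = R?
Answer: 0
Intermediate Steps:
c(p, W) = 4*W*p*(W + p) (c(p, W) = 2*(((W + W)*(W + p))*p + 0) = 2*(((2*W)*(W + p))*p + 0) = 2*((2*W*(W + p))*p + 0) = 2*(2*W*p*(W + p) + 0) = 2*(2*W*p*(W + p)) = 4*W*p*(W + p))
c(r(0, -2), (-3 - 3) + 3)³ = (4*((-3 - 3) + 3)*0*(((-3 - 3) + 3) + 0))³ = (4*(-6 + 3)*0*((-6 + 3) + 0))³ = (4*(-3)*0*(-3 + 0))³ = (4*(-3)*0*(-3))³ = 0³ = 0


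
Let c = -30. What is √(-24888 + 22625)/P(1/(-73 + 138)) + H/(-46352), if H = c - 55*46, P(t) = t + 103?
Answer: 160/2897 + 65*I*√2263/6696 ≈ 0.05523 + 0.46179*I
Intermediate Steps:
P(t) = 103 + t
H = -2560 (H = -30 - 55*46 = -30 - 2530 = -2560)
√(-24888 + 22625)/P(1/(-73 + 138)) + H/(-46352) = √(-24888 + 22625)/(103 + 1/(-73 + 138)) - 2560/(-46352) = √(-2263)/(103 + 1/65) - 2560*(-1/46352) = (I*√2263)/(103 + 1/65) + 160/2897 = (I*√2263)/(6696/65) + 160/2897 = (I*√2263)*(65/6696) + 160/2897 = 65*I*√2263/6696 + 160/2897 = 160/2897 + 65*I*√2263/6696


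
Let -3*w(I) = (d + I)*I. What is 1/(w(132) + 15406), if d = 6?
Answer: 1/9334 ≈ 0.00010714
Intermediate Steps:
w(I) = -I*(6 + I)/3 (w(I) = -(6 + I)*I/3 = -I*(6 + I)/3)
1/(w(132) + 15406) = 1/(-1/3*132*(6 + 132) + 15406) = 1/(-1/3*132*138 + 15406) = 1/(-6072 + 15406) = 1/9334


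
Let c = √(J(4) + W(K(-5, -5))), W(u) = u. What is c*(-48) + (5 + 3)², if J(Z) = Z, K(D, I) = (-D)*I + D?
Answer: 64 - 48*I*√26 ≈ 64.0 - 244.75*I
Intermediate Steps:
K(D, I) = D - D*I (K(D, I) = -D*I + D = D - D*I)
c = I*√26 (c = √(4 - 5*(1 - 1*(-5))) = √(4 - 5*(1 + 5)) = √(4 - 5*6) = √(4 - 30) = √(-26) = I*√26 ≈ 5.099*I)
c*(-48) + (5 + 3)² = (I*√26)*(-48) + (5 + 3)² = -48*I*√26 + 8² = -48*I*√26 + 64 = 64 - 48*I*√26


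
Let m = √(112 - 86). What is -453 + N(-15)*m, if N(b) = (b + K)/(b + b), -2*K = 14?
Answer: -453 + 11*√26/15 ≈ -449.26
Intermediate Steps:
K = -7 (K = -½*14 = -7)
N(b) = (-7 + b)/(2*b) (N(b) = (b - 7)/(b + b) = (-7 + b)/((2*b)) = (-7 + b)*(1/(2*b)) = (-7 + b)/(2*b))
m = √26 ≈ 5.0990
-453 + N(-15)*m = -453 + ((½)*(-7 - 15)/(-15))*√26 = -453 + ((½)*(-1/15)*(-22))*√26 = -453 + 11*√26/15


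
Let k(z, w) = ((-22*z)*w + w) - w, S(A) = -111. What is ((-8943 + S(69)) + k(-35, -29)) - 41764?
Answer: -73148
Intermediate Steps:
k(z, w) = -22*w*z (k(z, w) = (-22*w*z + w) - w = (w - 22*w*z) - w = -22*w*z)
((-8943 + S(69)) + k(-35, -29)) - 41764 = ((-8943 - 111) - 22*(-29)*(-35)) - 41764 = (-9054 - 22330) - 41764 = -31384 - 41764 = -73148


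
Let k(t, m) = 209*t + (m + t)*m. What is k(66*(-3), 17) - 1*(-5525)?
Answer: -38934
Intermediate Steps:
k(t, m) = 209*t + m*(m + t)
k(66*(-3), 17) - 1*(-5525) = (17² + 209*(66*(-3)) + 17*(66*(-3))) - 1*(-5525) = (289 + 209*(-198) + 17*(-198)) + 5525 = (289 - 41382 - 3366) + 5525 = -44459 + 5525 = -38934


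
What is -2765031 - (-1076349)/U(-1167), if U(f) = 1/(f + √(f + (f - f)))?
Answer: -1258864314 + 1076349*I*√1167 ≈ -1.2589e+9 + 3.677e+7*I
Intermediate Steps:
U(f) = 1/(f + √f) (U(f) = 1/(f + √(f + 0)) = 1/(f + √f))
-2765031 - (-1076349)/U(-1167) = -2765031 - (-1076349)/(1/(-1167 + √(-1167))) = -2765031 - (-1076349)/(1/(-1167 + I*√1167)) = -2765031 - (-1076349)*(-1167 + I*√1167) = -2765031 - (1256099283 - 1076349*I*√1167) = -2765031 + (-1256099283 + 1076349*I*√1167) = -1258864314 + 1076349*I*√1167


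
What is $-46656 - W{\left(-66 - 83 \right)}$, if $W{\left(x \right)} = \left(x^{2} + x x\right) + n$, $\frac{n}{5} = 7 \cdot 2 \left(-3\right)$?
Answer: $-90848$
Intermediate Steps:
$n = -210$ ($n = 5 \cdot 7 \cdot 2 \left(-3\right) = 5 \cdot 14 \left(-3\right) = 5 \left(-42\right) = -210$)
$W{\left(x \right)} = -210 + 2 x^{2}$ ($W{\left(x \right)} = \left(x^{2} + x x\right) - 210 = \left(x^{2} + x^{2}\right) - 210 = 2 x^{2} - 210 = -210 + 2 x^{2}$)
$-46656 - W{\left(-66 - 83 \right)} = -46656 - \left(-210 + 2 \left(-66 - 83\right)^{2}\right) = -46656 - \left(-210 + 2 \left(-149\right)^{2}\right) = -46656 - \left(-210 + 2 \cdot 22201\right) = -46656 - \left(-210 + 44402\right) = -46656 - 44192 = -90848$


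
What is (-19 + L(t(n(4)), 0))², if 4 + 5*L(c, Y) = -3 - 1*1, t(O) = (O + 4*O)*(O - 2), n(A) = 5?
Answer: 10609/25 ≈ 424.36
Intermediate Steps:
t(O) = 5*O*(-2 + O) (t(O) = (5*O)*(-2 + O) = 5*O*(-2 + O))
L(c, Y) = -8/5 (L(c, Y) = -⅘ + (-3 - 1*1)/5 = -⅘ + (-3 - 1)/5 = -⅘ + (⅕)*(-4) = -⅘ - ⅘ = -8/5)
(-19 + L(t(n(4)), 0))² = (-19 - 8/5)² = (-103/5)² = 10609/25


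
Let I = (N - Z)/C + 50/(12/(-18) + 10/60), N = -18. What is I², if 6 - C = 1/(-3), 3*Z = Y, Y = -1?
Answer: 3814209/361 ≈ 10566.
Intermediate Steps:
Z = -⅓ (Z = (⅓)*(-1) = -⅓ ≈ -0.33333)
C = 19/3 (C = 6 - 1/(-3) = 6 - 1*(-⅓) = 6 + ⅓ = 19/3 ≈ 6.3333)
I = -1953/19 (I = (-18 - 1*(-⅓))/(19/3) + 50/(12/(-18) + 10/60) = (-18 + ⅓)*(3/19) + 50/(12*(-1/18) + 10*(1/60)) = -53/3*3/19 + 50/(-⅔ + ⅙) = -53/19 + 50/(-½) = -53/19 + 50*(-2) = -53/19 - 100 = -1953/19 ≈ -102.79)
I² = (-1953/19)² = 3814209/361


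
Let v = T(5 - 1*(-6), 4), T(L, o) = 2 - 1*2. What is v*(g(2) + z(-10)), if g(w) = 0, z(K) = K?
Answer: 0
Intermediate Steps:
T(L, o) = 0 (T(L, o) = 2 - 2 = 0)
v = 0
v*(g(2) + z(-10)) = 0*(0 - 10) = 0*(-10) = 0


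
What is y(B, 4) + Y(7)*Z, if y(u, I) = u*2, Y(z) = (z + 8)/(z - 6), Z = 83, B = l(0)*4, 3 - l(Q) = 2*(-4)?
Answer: 1333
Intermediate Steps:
l(Q) = 11 (l(Q) = 3 - 2*(-4) = 3 - 1*(-8) = 3 + 8 = 11)
B = 44 (B = 11*4 = 44)
Y(z) = (8 + z)/(-6 + z)
y(u, I) = 2*u
y(B, 4) + Y(7)*Z = 2*44 + ((8 + 7)/(-6 + 7))*83 = 88 + (15/1)*83 = 88 + (1*15)*83 = 88 + 15*83 = 88 + 1245 = 1333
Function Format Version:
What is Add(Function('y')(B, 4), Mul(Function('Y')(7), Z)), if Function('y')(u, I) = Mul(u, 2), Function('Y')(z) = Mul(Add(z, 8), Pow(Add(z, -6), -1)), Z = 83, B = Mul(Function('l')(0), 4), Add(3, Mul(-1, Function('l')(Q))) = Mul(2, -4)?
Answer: 1333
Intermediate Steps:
Function('l')(Q) = 11 (Function('l')(Q) = Add(3, Mul(-1, Mul(2, -4))) = Add(3, Mul(-1, -8)) = Add(3, 8) = 11)
B = 44 (B = Mul(11, 4) = 44)
Function('Y')(z) = Mul(Pow(Add(-6, z), -1), Add(8, z)) (Function('Y')(z) = Mul(Add(8, z), Pow(Add(-6, z), -1)) = Mul(Pow(Add(-6, z), -1), Add(8, z)))
Function('y')(u, I) = Mul(2, u)
Add(Function('y')(B, 4), Mul(Function('Y')(7), Z)) = Add(Mul(2, 44), Mul(Mul(Pow(Add(-6, 7), -1), Add(8, 7)), 83)) = Add(88, Mul(Mul(Pow(1, -1), 15), 83)) = Add(88, Mul(Mul(1, 15), 83)) = Add(88, Mul(15, 83)) = Add(88, 1245) = 1333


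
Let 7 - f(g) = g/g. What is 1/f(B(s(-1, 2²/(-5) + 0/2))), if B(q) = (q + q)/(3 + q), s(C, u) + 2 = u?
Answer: ⅙ ≈ 0.16667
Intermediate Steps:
s(C, u) = -2 + u
B(q) = 2*q/(3 + q) (B(q) = (2*q)/(3 + q) = 2*q/(3 + q))
f(g) = 6 (f(g) = 7 - g/g = 7 - 1*1 = 7 - 1 = 6)
1/f(B(s(-1, 2²/(-5) + 0/2))) = 1/6 = ⅙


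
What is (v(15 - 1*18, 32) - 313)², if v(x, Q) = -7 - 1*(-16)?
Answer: 92416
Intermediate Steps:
v(x, Q) = 9 (v(x, Q) = -7 + 16 = 9)
(v(15 - 1*18, 32) - 313)² = (9 - 313)² = (-304)² = 92416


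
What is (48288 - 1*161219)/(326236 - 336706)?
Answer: 112931/10470 ≈ 10.786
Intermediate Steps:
(48288 - 1*161219)/(326236 - 336706) = (48288 - 161219)/(-10470) = -112931*(-1/10470) = 112931/10470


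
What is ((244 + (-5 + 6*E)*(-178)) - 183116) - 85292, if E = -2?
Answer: -265138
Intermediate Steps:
((244 + (-5 + 6*E)*(-178)) - 183116) - 85292 = ((244 + (-5 + 6*(-2))*(-178)) - 183116) - 85292 = ((244 + (-5 - 12)*(-178)) - 183116) - 85292 = ((244 - 17*(-178)) - 183116) - 85292 = ((244 + 3026) - 183116) - 85292 = (3270 - 183116) - 85292 = -179846 - 85292 = -265138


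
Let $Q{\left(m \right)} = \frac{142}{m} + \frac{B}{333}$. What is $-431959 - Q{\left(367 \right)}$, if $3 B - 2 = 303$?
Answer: $- \frac{158370677840}{366633} \approx -4.3196 \cdot 10^{5}$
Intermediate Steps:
$B = \frac{305}{3}$ ($B = \frac{2}{3} + \frac{1}{3} \cdot 303 = \frac{2}{3} + 101 = \frac{305}{3} \approx 101.67$)
$Q{\left(m \right)} = \frac{305}{999} + \frac{142}{m}$ ($Q{\left(m \right)} = \frac{142}{m} + \frac{305}{3 \cdot 333} = \frac{142}{m} + \frac{305}{3} \cdot \frac{1}{333} = \frac{142}{m} + \frac{305}{999} = \frac{305}{999} + \frac{142}{m}$)
$-431959 - Q{\left(367 \right)} = -431959 - \left(\frac{305}{999} + \frac{142}{367}\right) = -431959 - \frac{253793}{366633} = - \frac{158370677840}{366633}$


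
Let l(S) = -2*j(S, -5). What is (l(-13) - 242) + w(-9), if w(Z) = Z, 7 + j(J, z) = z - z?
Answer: -237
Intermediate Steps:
j(J, z) = -7 (j(J, z) = -7 + (z - z) = -7 + 0 = -7)
l(S) = 14 (l(S) = -2*(-7) = 14)
(l(-13) - 242) + w(-9) = (14 - 242) - 9 = -228 - 9 = -237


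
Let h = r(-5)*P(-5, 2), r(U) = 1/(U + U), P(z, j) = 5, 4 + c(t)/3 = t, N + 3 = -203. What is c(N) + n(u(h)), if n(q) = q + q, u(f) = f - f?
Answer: -630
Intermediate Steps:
N = -206 (N = -3 - 203 = -206)
c(t) = -12 + 3*t
r(U) = 1/(2*U)
h = -½ (h = ((½)/(-5))*5 = ((½)*(-⅕))*5 = -⅒*5 = -½ ≈ -0.50000)
u(f) = 0
n(q) = 2*q
c(N) + n(u(h)) = (-12 + 3*(-206)) + 2*0 = (-12 - 618) + 0 = -630 + 0 = -630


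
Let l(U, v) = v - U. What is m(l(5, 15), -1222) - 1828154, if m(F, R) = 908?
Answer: -1827246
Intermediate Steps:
m(l(5, 15), -1222) - 1828154 = 908 - 1828154 = -1827246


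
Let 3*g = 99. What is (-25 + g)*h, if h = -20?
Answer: -160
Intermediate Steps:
g = 33 (g = (⅓)*99 = 33)
(-25 + g)*h = (-25 + 33)*(-20) = 8*(-20) = -160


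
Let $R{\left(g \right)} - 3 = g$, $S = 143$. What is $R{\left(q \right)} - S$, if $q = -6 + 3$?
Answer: $-143$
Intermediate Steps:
$q = -3$
$R{\left(g \right)} = 3 + g$
$R{\left(q \right)} - S = \left(3 - 3\right) - 143 = 0 - 143 = -143$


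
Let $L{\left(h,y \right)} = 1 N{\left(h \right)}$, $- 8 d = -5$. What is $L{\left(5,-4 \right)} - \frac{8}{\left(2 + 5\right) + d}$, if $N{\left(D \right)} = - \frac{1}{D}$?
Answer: $- \frac{381}{305} \approx -1.2492$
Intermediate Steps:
$d = \frac{5}{8}$ ($d = \left(- \frac{1}{8}\right) \left(-5\right) = \frac{5}{8} \approx 0.625$)
$L{\left(h,y \right)} = - \frac{1}{h}$ ($L{\left(h,y \right)} = 1 \left(- \frac{1}{h}\right) = - \frac{1}{h}$)
$L{\left(5,-4 \right)} - \frac{8}{\left(2 + 5\right) + d} = - \frac{1}{5} - \frac{8}{\left(2 + 5\right) + \frac{5}{8}} = \left(-1\right) \frac{1}{5} - \frac{8}{7 + \frac{5}{8}} = - \frac{1}{5} - \frac{8}{\frac{61}{8}} = - \frac{1}{5} - \frac{64}{61} = - \frac{381}{305}$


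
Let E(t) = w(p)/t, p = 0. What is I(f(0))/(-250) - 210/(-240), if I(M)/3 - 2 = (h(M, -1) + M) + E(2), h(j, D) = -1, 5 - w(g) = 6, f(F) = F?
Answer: 869/1000 ≈ 0.86900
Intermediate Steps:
w(g) = -1 (w(g) = 5 - 1*6 = 5 - 6 = -1)
E(t) = -1/t
I(M) = 3/2 + 3*M (I(M) = 6 + 3*((-1 + M) - 1/2) = 6 + 3*(-3/2 + M) = 6 + (-9/2 + 3*M) = 3/2 + 3*M)
I(f(0))/(-250) - 210/(-240) = (3/2 + 3*0)/(-250) - 210/(-240) = (3/2 + 0)*(-1/250) - 210*(-1/240) = (3/2)*(-1/250) + 7/8 = -3/500 + 7/8 = 869/1000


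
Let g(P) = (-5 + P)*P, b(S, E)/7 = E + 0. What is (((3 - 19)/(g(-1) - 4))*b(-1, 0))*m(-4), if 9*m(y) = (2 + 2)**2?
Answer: 0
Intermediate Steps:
b(S, E) = 7*E (b(S, E) = 7*(E + 0) = 7*E)
m(y) = 16/9 (m(y) = (2 + 2)**2/9 = (1/9)*4**2 = (1/9)*16 = 16/9)
g(P) = P*(-5 + P)
(((3 - 19)/(g(-1) - 4))*b(-1, 0))*m(-4) = (((3 - 19)/(-(-5 - 1) - 4))*(7*0))*(16/9) = (-16/(-1*(-6) - 4)*0)*(16/9) = (-16/(6 - 4)*0)*(16/9) = (-16/2*0)*(16/9) = (-16*1/2*0)*(16/9) = -8*0*(16/9) = 0*(16/9) = 0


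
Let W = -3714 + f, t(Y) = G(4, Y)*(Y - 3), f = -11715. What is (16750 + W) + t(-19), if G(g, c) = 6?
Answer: 1189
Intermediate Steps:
t(Y) = -18 + 6*Y (t(Y) = 6*(Y - 3) = 6*(-3 + Y) = -18 + 6*Y)
W = -15429 (W = -3714 - 11715 = -15429)
(16750 + W) + t(-19) = (16750 - 15429) + (-18 + 6*(-19)) = 1321 + (-18 - 114) = 1321 - 132 = 1189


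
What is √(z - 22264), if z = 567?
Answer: I*√21697 ≈ 147.3*I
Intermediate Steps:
√(z - 22264) = √(567 - 22264) = √(-21697) = I*√21697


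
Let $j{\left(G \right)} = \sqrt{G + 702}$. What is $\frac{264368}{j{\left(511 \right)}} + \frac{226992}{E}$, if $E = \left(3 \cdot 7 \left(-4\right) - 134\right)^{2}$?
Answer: $\frac{56748}{11881} + \frac{264368 \sqrt{1213}}{1213} \approx 7595.4$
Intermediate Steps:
$j{\left(G \right)} = \sqrt{702 + G}$
$E = 47524$ ($E = \left(21 \left(-4\right) - 134\right)^{2} = \left(-84 - 134\right)^{2} = \left(-218\right)^{2} = 47524$)
$\frac{264368}{j{\left(511 \right)}} + \frac{226992}{E} = \frac{264368}{\sqrt{702 + 511}} + \frac{226992}{47524} = \frac{264368}{\sqrt{1213}} + 226992 \cdot \frac{1}{47524} = 264368 \frac{\sqrt{1213}}{1213} + \frac{56748}{11881} = \frac{264368 \sqrt{1213}}{1213} + \frac{56748}{11881} = \frac{56748}{11881} + \frac{264368 \sqrt{1213}}{1213}$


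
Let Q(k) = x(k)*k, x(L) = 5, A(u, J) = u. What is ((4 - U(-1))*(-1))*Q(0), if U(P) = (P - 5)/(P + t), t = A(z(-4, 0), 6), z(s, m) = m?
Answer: 0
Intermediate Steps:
t = 0
U(P) = (-5 + P)/P (U(P) = (P - 5)/(P + 0) = (-5 + P)/P)
Q(k) = 5*k
((4 - U(-1))*(-1))*Q(0) = ((4 - (-5 - 1)/(-1))*(-1))*(5*0) = ((4 - (-1)*(-6))*(-1))*0 = ((4 - 1*6)*(-1))*0 = ((4 - 6)*(-1))*0 = -2*(-1)*0 = 2*0 = 0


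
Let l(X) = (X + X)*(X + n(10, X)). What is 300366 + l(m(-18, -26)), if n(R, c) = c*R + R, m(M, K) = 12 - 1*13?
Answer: 300368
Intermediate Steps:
m(M, K) = -1 (m(M, K) = 12 - 13 = -1)
n(R, c) = R + R*c (n(R, c) = R*c + R = R + R*c)
l(X) = 2*X*(10 + 11*X) (l(X) = (X + X)*(X + 10*(1 + X)) = (2*X)*(X + (10 + 10*X)) = (2*X)*(10 + 11*X) = 2*X*(10 + 11*X))
300366 + l(m(-18, -26)) = 300366 + 2*(-1)*(10 + 11*(-1)) = 300366 + 2*(-1)*(10 - 11) = 300366 + 2*(-1)*(-1) = 300366 + 2 = 300368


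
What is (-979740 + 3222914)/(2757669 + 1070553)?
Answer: 1121587/1914111 ≈ 0.58596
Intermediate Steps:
(-979740 + 3222914)/(2757669 + 1070553) = 2243174/3828222 = 2243174*(1/3828222) = 1121587/1914111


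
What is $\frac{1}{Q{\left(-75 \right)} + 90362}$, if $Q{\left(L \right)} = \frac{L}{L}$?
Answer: $\frac{1}{90363} \approx 1.1066 \cdot 10^{-5}$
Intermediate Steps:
$Q{\left(L \right)} = 1$
$\frac{1}{Q{\left(-75 \right)} + 90362} = \frac{1}{1 + 90362} = \frac{1}{90363}$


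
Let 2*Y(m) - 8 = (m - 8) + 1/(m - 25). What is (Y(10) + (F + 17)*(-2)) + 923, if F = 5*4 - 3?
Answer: 25799/30 ≈ 859.97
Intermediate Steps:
F = 17 (F = 20 - 3 = 17)
Y(m) = m/2 + 1/(2*(-25 + m)) (Y(m) = 4 + ((m - 8) + 1/(m - 25))/2 = 4 + ((-8 + m) + 1/(-25 + m))/2 = 4 + (-8 + m + 1/(-25 + m))/2 = 4 + (-4 + m/2 + 1/(2*(-25 + m))) = m/2 + 1/(2*(-25 + m)))
(Y(10) + (F + 17)*(-2)) + 923 = ((1 + 10² - 25*10)/(2*(-25 + 10)) + (17 + 17)*(-2)) + 923 = ((½)*(1 + 100 - 250)/(-15) + 34*(-2)) + 923 = ((½)*(-1/15)*(-149) - 68) + 923 = (149/30 - 68) + 923 = -1891/30 + 923 = 25799/30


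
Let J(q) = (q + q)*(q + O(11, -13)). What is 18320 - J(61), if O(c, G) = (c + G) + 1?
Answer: 11000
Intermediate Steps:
O(c, G) = 1 + G + c (O(c, G) = (G + c) + 1 = 1 + G + c)
J(q) = 2*q*(-1 + q) (J(q) = (q + q)*(q + (1 - 13 + 11)) = (2*q)*(q - 1) = (2*q)*(-1 + q) = 2*q*(-1 + q))
18320 - J(61) = 18320 - 2*61*(-1 + 61) = 18320 - 2*61*60 = 18320 - 1*7320 = 18320 - 7320 = 11000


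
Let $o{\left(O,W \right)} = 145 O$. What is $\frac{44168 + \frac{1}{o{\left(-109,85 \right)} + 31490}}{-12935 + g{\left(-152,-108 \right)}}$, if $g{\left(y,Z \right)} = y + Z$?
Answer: $- \frac{692775081}{206963575} \approx -3.3473$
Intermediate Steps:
$g{\left(y,Z \right)} = Z + y$
$\frac{44168 + \frac{1}{o{\left(-109,85 \right)} + 31490}}{-12935 + g{\left(-152,-108 \right)}} = \frac{44168 + \frac{1}{145 \left(-109\right) + 31490}}{-12935 - 260} = \frac{44168 + \frac{1}{-15805 + 31490}}{-12935 - 260} = \frac{44168 + \frac{1}{15685}}{-13195} = \left(44168 + \frac{1}{15685}\right) \left(- \frac{1}{13195}\right) = \frac{692775081}{15685} \left(- \frac{1}{13195}\right) = - \frac{692775081}{206963575}$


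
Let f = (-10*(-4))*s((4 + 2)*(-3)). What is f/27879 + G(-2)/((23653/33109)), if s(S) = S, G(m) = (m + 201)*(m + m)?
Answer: -244920498572/219807329 ≈ -1114.3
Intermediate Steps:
G(m) = 2*m*(201 + m) (G(m) = (201 + m)*(2*m) = 2*m*(201 + m))
f = -720 (f = (-10*(-4))*((4 + 2)*(-3)) = 40*(6*(-3)) = 40*(-18) = -720)
f/27879 + G(-2)/((23653/33109)) = -720/27879 + (2*(-2)*(201 - 2))/((23653/33109)) = -720*1/27879 + (2*(-2)*199)/((23653*(1/33109))) = -240/9293 - 796/23653/33109 = -240/9293 - 796*33109/23653 = -240/9293 - 26354764/23653 = -244920498572/219807329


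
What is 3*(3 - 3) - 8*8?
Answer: -64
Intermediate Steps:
3*(3 - 3) - 8*8 = 3*0 - 64 = 0 - 64 = -64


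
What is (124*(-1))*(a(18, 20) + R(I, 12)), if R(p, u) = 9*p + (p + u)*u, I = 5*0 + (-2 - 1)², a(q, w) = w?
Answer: -43772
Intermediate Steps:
I = 9 (I = 0 + (-3)² = 0 + 9 = 9)
R(p, u) = 9*p + u*(p + u)
(124*(-1))*(a(18, 20) + R(I, 12)) = (124*(-1))*(20 + (12² + 9*9 + 9*12)) = -124*(20 + (144 + 81 + 108)) = -124*(20 + 333) = -124*353 = -43772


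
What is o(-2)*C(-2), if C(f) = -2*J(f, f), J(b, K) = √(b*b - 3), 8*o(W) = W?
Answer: ½ ≈ 0.50000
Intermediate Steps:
o(W) = W/8
J(b, K) = √(-3 + b²) (J(b, K) = √(b² - 3) = √(-3 + b²))
C(f) = -2*√(-3 + f²)
o(-2)*C(-2) = ((⅛)*(-2))*(-2*√(-3 + (-2)²)) = -(-1)*√(-3 + 4)/2 = -(-1)*√1/2 = -(-1)/2 = -¼*(-2) = ½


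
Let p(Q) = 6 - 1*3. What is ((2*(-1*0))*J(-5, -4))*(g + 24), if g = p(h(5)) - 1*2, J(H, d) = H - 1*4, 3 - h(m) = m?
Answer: 0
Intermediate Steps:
h(m) = 3 - m
p(Q) = 3 (p(Q) = 6 - 3 = 3)
J(H, d) = -4 + H (J(H, d) = H - 4 = -4 + H)
g = 1 (g = 3 - 1*2 = 3 - 2 = 1)
((2*(-1*0))*J(-5, -4))*(g + 24) = ((2*(-1*0))*(-4 - 5))*(1 + 24) = ((2*0)*(-9))*25 = (0*(-9))*25 = 0*25 = 0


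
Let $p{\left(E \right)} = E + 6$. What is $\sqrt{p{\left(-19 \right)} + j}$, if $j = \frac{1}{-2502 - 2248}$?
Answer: $\frac{i \sqrt{11732690}}{950} \approx 3.6056 i$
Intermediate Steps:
$p{\left(E \right)} = 6 + E$
$j = - \frac{1}{4750}$ ($j = \frac{1}{-4750} = - \frac{1}{4750} \approx -0.00021053$)
$\sqrt{p{\left(-19 \right)} + j} = \sqrt{\left(6 - 19\right) - \frac{1}{4750}} = \sqrt{-13 - \frac{1}{4750}} = \sqrt{- \frac{61751}{4750}} = \frac{i \sqrt{11732690}}{950}$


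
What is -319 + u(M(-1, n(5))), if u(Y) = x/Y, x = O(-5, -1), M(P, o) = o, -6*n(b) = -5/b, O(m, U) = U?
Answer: -325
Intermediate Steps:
n(b) = 5/(6*b) (n(b) = -(-5)/(6*b) = 5/(6*b))
x = -1
u(Y) = -1/Y
-319 + u(M(-1, n(5))) = -319 - 1/((⅚)/5) = -319 - 1/((⅚)*(⅕)) = -319 - 1/⅙ = -319 - 1*6 = -319 - 6 = -325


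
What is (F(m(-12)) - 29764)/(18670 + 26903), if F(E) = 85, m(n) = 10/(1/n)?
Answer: -9893/15191 ≈ -0.65124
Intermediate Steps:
m(n) = 10*n
(F(m(-12)) - 29764)/(18670 + 26903) = (85 - 29764)/(18670 + 26903) = -29679/45573 = -29679*1/45573 = -9893/15191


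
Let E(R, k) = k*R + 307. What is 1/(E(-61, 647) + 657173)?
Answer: 1/618013 ≈ 1.6181e-6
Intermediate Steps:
E(R, k) = 307 + R*k (E(R, k) = R*k + 307 = 307 + R*k)
1/(E(-61, 647) + 657173) = 1/((307 - 61*647) + 657173) = 1/((307 - 39467) + 657173) = 1/(-39160 + 657173) = 1/618013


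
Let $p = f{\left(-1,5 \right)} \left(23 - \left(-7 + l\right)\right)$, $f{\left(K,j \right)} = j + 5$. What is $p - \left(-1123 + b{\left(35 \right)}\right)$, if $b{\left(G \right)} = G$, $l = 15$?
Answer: $1238$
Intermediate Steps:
$f{\left(K,j \right)} = 5 + j$
$p = 150$ ($p = \left(5 + 5\right) \left(23 + \left(7 - 15\right)\right) = 10 \left(23 + \left(7 - 15\right)\right) = 10 \left(23 - 8\right) = 10 \cdot 15 = 150$)
$p - \left(-1123 + b{\left(35 \right)}\right) = 150 - \left(-1123 + 35\right) = 150 - -1088 = 150 + 1088 = 1238$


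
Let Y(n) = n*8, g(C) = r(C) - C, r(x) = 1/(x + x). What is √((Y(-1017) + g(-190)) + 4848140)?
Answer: √174731003305/190 ≈ 2200.0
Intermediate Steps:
r(x) = 1/(2*x)
g(C) = 1/(2*C) - C
Y(n) = 8*n
√((Y(-1017) + g(-190)) + 4848140) = √((8*(-1017) + ((½)/(-190) - 1*(-190))) + 4848140) = √((-8136 + ((½)*(-1/190) + 190)) + 4848140) = √((-8136 + (-1/380 + 190)) + 4848140) = √((-8136 + 72199/380) + 4848140) = √(-3019481/380 + 4848140) = √(1839273719/380) = √174731003305/190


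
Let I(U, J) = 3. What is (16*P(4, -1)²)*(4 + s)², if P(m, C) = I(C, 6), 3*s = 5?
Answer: 4624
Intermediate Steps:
s = 5/3 (s = (⅓)*5 = 5/3 ≈ 1.6667)
P(m, C) = 3
(16*P(4, -1)²)*(4 + s)² = (16*3²)*(4 + 5/3)² = (16*9)*(17/3)² = 144*(289/9) = 4624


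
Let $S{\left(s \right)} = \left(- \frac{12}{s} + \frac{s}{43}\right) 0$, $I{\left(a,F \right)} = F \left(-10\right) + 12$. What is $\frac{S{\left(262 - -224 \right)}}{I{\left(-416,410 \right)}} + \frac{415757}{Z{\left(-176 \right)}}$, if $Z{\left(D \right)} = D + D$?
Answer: $- \frac{415757}{352} \approx -1181.1$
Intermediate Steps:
$I{\left(a,F \right)} = 12 - 10 F$ ($I{\left(a,F \right)} = - 10 F + 12 = 12 - 10 F$)
$Z{\left(D \right)} = 2 D$
$S{\left(s \right)} = 0$ ($S{\left(s \right)} = \left(- \frac{12}{s} + s \frac{1}{43}\right) 0 = \left(- \frac{12}{s} + \frac{s}{43}\right) 0 = 0$)
$\frac{S{\left(262 - -224 \right)}}{I{\left(-416,410 \right)}} + \frac{415757}{Z{\left(-176 \right)}} = \frac{0}{12 - 4100} + \frac{415757}{2 \left(-176\right)} = \frac{0}{12 - 4100} + \frac{415757}{-352} = \frac{0}{-4088} + 415757 \left(- \frac{1}{352}\right) = 0 \left(- \frac{1}{4088}\right) - \frac{415757}{352} = 0 - \frac{415757}{352} = - \frac{415757}{352}$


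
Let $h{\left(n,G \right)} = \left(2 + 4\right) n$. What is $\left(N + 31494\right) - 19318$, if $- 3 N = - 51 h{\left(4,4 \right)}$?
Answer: $12584$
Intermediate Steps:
$h{\left(n,G \right)} = 6 n$
$N = 408$ ($N = - \frac{\left(-51\right) 6 \cdot 4}{3} = - \frac{\left(-51\right) 24}{3} = \left(- \frac{1}{3}\right) \left(-1224\right) = 408$)
$\left(N + 31494\right) - 19318 = \left(408 + 31494\right) - 19318 = 31902 - 19318 = 12584$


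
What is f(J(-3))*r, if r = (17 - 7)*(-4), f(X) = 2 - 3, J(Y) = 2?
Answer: 40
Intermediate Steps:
f(X) = -1
r = -40 (r = 10*(-4) = -40)
f(J(-3))*r = -1*(-40) = 40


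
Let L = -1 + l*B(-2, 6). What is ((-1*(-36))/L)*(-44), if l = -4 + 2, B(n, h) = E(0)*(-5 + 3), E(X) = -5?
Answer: 528/7 ≈ 75.429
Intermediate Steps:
B(n, h) = 10 (B(n, h) = -5*(-5 + 3) = -5*(-2) = 10)
l = -2
L = -21 (L = -1 - 2*10 = -1 - 20 = -21)
((-1*(-36))/L)*(-44) = ((-1*(-36))/(-21))*(-44) = -1/21*36*(-44) = -12/7*(-44) = 528/7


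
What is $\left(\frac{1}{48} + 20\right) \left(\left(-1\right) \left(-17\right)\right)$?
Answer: $\frac{16337}{48} \approx 340.35$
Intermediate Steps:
$\left(\frac{1}{48} + 20\right) \left(\left(-1\right) \left(-17\right)\right) = \left(\frac{1}{48} + 20\right) 17 = \frac{961}{48} \cdot 17 = \frac{16337}{48}$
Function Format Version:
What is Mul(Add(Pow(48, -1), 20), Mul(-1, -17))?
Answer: Rational(16337, 48) ≈ 340.35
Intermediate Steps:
Mul(Add(Pow(48, -1), 20), Mul(-1, -17)) = Mul(Add(Rational(1, 48), 20), 17) = Mul(Rational(961, 48), 17) = Rational(16337, 48)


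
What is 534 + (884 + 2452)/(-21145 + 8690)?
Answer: 6647634/12455 ≈ 533.73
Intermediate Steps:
534 + (884 + 2452)/(-21145 + 8690) = 534 + 3336/(-12455) = 534 + 3336*(-1/12455) = 534 - 3336/12455 = 6647634/12455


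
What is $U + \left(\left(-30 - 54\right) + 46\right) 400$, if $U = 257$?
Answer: $-14943$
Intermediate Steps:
$U + \left(\left(-30 - 54\right) + 46\right) 400 = 257 + \left(\left(-30 - 54\right) + 46\right) 400 = 257 + \left(-84 + 46\right) 400 = 257 - 15200 = -14943$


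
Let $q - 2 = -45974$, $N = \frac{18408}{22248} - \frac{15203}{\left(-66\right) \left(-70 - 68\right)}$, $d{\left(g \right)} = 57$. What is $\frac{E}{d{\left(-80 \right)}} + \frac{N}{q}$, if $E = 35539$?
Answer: $\frac{2468125622837}{3958556976} \approx 623.49$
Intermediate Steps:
$N = - \frac{3815}{4532}$ ($N = 18408 \cdot \frac{1}{22248} - \frac{15203}{\left(-66\right) \left(-138\right)} = \frac{767}{927} - \frac{15203}{9108} = \frac{767}{927} - \frac{661}{396} = - \frac{3815}{4532} \approx -0.84179$)
$q = -45972$ ($q = 2 - 45974 = -45972$)
$\frac{E}{d{\left(-80 \right)}} + \frac{N}{q} = \frac{35539}{57} - \frac{3815}{4532 \left(-45972\right)} = 35539 \cdot \frac{1}{57} - - \frac{3815}{208345104} = \frac{35539}{57} + \frac{3815}{208345104} = \frac{2468125622837}{3958556976}$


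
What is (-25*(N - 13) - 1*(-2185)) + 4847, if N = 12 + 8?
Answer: 6857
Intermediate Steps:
N = 20
(-25*(N - 13) - 1*(-2185)) + 4847 = (-25*(20 - 13) - 1*(-2185)) + 4847 = (-25*7 + 2185) + 4847 = (-175 + 2185) + 4847 = 2010 + 4847 = 6857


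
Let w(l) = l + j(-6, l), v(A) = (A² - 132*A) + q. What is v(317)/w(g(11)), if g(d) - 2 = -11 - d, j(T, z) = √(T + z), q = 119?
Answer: -195880/71 - 9794*I*√26/71 ≈ -2758.9 - 703.38*I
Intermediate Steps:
v(A) = 119 + A² - 132*A (v(A) = (A² - 132*A) + 119 = 119 + A² - 132*A)
g(d) = -9 - d (g(d) = 2 + (-11 - d) = -9 - d)
w(l) = l + √(-6 + l)
v(317)/w(g(11)) = (119 + 317² - 132*317)/((-9 - 1*11) + √(-6 + (-9 - 1*11))) = (119 + 100489 - 41844)/((-9 - 11) + √(-6 + (-9 - 11))) = 58764/(-20 + √(-6 - 20)) = 58764/(-20 + √(-26)) = 58764/(-20 + I*√26)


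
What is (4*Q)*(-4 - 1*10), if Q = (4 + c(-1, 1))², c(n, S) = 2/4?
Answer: -1134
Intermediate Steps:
c(n, S) = ½ (c(n, S) = 2*(¼) = ½)
Q = 81/4 (Q = (4 + ½)² = (9/2)² = 81/4 ≈ 20.250)
(4*Q)*(-4 - 1*10) = (4*(81/4))*(-4 - 1*10) = 81*(-4 - 10) = 81*(-14) = -1134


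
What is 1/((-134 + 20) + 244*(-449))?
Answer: -1/109670 ≈ -9.1183e-6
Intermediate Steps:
1/((-134 + 20) + 244*(-449)) = 1/(-114 - 109556) = 1/(-109670) = -1/109670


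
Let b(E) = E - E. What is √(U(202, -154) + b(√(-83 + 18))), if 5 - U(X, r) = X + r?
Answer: I*√43 ≈ 6.5574*I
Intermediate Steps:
U(X, r) = 5 - X - r (U(X, r) = 5 - (X + r) = 5 + (-X - r) = 5 - X - r)
b(E) = 0
√(U(202, -154) + b(√(-83 + 18))) = √((5 - 1*202 - 1*(-154)) + 0) = √((5 - 202 + 154) + 0) = √(-43 + 0) = √(-43) = I*√43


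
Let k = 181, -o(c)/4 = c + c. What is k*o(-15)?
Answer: 21720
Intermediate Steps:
o(c) = -8*c (o(c) = -4*(c + c) = -8*c)
k*o(-15) = 181*(-8*(-15)) = 181*120 = 21720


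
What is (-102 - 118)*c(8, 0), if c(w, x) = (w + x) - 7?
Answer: -220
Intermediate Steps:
c(w, x) = -7 + w + x
(-102 - 118)*c(8, 0) = (-102 - 118)*(-7 + 8 + 0) = -220*1 = -220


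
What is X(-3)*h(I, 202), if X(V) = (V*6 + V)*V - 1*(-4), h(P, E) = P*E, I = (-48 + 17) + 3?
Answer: -378952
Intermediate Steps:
I = -28 (I = -31 + 3 = -28)
h(P, E) = E*P
X(V) = 4 + 7*V² (X(V) = (6*V + V)*V + 4 = (7*V)*V + 4 = 7*V² + 4 = 4 + 7*V²)
X(-3)*h(I, 202) = (4 + 7*(-3)²)*(202*(-28)) = (4 + 7*9)*(-5656) = (4 + 63)*(-5656) = 67*(-5656) = -378952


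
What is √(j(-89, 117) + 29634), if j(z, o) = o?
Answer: √29751 ≈ 172.48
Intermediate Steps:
√(j(-89, 117) + 29634) = √(117 + 29634) = √29751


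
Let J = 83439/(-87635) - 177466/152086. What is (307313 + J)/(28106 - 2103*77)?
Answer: -2047928409426133/891813587916625 ≈ -2.2964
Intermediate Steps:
J = -14121068332/6664028305 (J = 83439*(-1/87635) - 177466*1/152086 = -83439/87635 - 88733/76043 = -14121068332/6664028305 ≈ -2.1190)
(307313 + J)/(28106 - 2103*77) = (307313 - 14121068332/6664028305)/(28106 - 2103*77) = 2047928409426133/(6664028305*(28106 - 161931)) = (2047928409426133/6664028305)/(-133825) = (2047928409426133/6664028305)*(-1/133825) = -2047928409426133/891813587916625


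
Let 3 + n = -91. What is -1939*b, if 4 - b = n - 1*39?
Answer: -265643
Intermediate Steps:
n = -94 (n = -3 - 91 = -94)
b = 137 (b = 4 - (-94 - 1*39) = 4 - (-94 - 39) = 4 - 1*(-133) = 4 + 133 = 137)
-1939*b = -1939*137 = -265643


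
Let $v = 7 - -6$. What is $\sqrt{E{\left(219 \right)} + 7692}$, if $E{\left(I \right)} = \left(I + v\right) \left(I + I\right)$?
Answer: $2 \sqrt{27327} \approx 330.62$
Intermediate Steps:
$v = 13$ ($v = 7 + 6 = 13$)
$E{\left(I \right)} = 2 I \left(13 + I\right)$ ($E{\left(I \right)} = \left(I + 13\right) \left(I + I\right) = \left(13 + I\right) 2 I = 2 I \left(13 + I\right)$)
$\sqrt{E{\left(219 \right)} + 7692} = \sqrt{2 \cdot 219 \left(13 + 219\right) + 7692} = \sqrt{2 \cdot 219 \cdot 232 + 7692} = \sqrt{101616 + 7692} = \sqrt{109308} = 2 \sqrt{27327}$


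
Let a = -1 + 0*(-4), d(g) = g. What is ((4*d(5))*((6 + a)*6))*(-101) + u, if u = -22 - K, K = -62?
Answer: -60560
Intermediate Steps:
a = -1 (a = -1 + 0 = -1)
u = 40 (u = -22 - 1*(-62) = -22 + 62 = 40)
((4*d(5))*((6 + a)*6))*(-101) + u = ((4*5)*((6 - 1)*6))*(-101) + 40 = (20*(5*6))*(-101) + 40 = (20*30)*(-101) + 40 = 600*(-101) + 40 = -60600 + 40 = -60560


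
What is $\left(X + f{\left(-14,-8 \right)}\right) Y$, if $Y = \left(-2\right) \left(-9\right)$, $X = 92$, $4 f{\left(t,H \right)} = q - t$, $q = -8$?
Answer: $1683$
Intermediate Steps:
$f{\left(t,H \right)} = -2 - \frac{t}{4}$ ($f{\left(t,H \right)} = \frac{-8 - t}{4} = -2 - \frac{t}{4}$)
$Y = 18$
$\left(X + f{\left(-14,-8 \right)}\right) Y = \left(92 - - \frac{3}{2}\right) 18 = \left(92 + \left(-2 + \frac{7}{2}\right)\right) 18 = \left(92 + \frac{3}{2}\right) 18 = \frac{187}{2} \cdot 18 = 1683$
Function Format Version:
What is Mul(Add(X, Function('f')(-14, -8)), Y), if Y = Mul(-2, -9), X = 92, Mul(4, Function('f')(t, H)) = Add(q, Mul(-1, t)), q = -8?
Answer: 1683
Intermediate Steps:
Function('f')(t, H) = Add(-2, Mul(Rational(-1, 4), t)) (Function('f')(t, H) = Mul(Rational(1, 4), Add(-8, Mul(-1, t))) = Add(-2, Mul(Rational(-1, 4), t)))
Y = 18
Mul(Add(X, Function('f')(-14, -8)), Y) = Mul(Add(92, Add(-2, Mul(Rational(-1, 4), -14))), 18) = Mul(Add(92, Add(-2, Rational(7, 2))), 18) = Mul(Add(92, Rational(3, 2)), 18) = Mul(Rational(187, 2), 18) = 1683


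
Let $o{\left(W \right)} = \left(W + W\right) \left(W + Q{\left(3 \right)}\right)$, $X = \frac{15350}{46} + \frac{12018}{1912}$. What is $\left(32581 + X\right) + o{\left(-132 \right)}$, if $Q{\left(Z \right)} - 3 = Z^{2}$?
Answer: $\frac{1420446375}{21988} \approx 64601.0$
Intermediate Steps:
$Q{\left(Z \right)} = 3 + Z^{2}$
$X = \frac{7475507}{21988}$ ($X = 15350 \cdot \frac{1}{46} + 12018 \cdot \frac{1}{1912} = \frac{7675}{23} + \frac{6009}{956} = \frac{7475507}{21988} \approx 339.98$)
$o{\left(W \right)} = 2 W \left(12 + W\right)$ ($o{\left(W \right)} = \left(W + W\right) \left(W + \left(3 + 3^{2}\right)\right) = 2 W \left(W + \left(3 + 9\right)\right) = 2 W \left(W + 12\right) = 2 W \left(12 + W\right)$)
$\left(32581 + X\right) + o{\left(-132 \right)} = \left(32581 + \frac{7475507}{21988}\right) + 2 \left(-132\right) \left(12 - 132\right) = \frac{723866535}{21988} + 2 \left(-132\right) \left(-120\right) = \frac{723866535}{21988} + 31680 = \frac{1420446375}{21988}$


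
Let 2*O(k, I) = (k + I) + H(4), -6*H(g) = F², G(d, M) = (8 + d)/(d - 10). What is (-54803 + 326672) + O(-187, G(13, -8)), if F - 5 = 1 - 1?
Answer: 3261323/12 ≈ 2.7178e+5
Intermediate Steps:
F = 5 (F = 5 + (1 - 1) = 5 + 0 = 5)
G(d, M) = (8 + d)/(-10 + d)
H(g) = -25/6 (H(g) = -⅙*5² = -⅙*25 = -25/6)
O(k, I) = -25/12 + I/2 + k/2 (O(k, I) = ((k + I) - 25/6)/2 = ((I + k) - 25/6)/2 = (-25/6 + I + k)/2 = -25/12 + I/2 + k/2)
(-54803 + 326672) + O(-187, G(13, -8)) = (-54803 + 326672) + (-25/12 + ((8 + 13)/(-10 + 13))/2 + (½)*(-187)) = 271869 + (-25/12 + (21/3)/2 - 187/2) = 271869 + (-25/12 + ((⅓)*21)/2 - 187/2) = 271869 + (-25/12 + (½)*7 - 187/2) = 271869 + (-25/12 + 7/2 - 187/2) = 271869 - 1105/12 = 3261323/12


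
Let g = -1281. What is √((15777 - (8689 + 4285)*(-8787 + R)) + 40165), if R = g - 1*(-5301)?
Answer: 10*√619030 ≈ 7867.8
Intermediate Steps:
R = 4020 (R = -1281 - 1*(-5301) = -1281 + 5301 = 4020)
√((15777 - (8689 + 4285)*(-8787 + R)) + 40165) = √((15777 - (8689 + 4285)*(-8787 + 4020)) + 40165) = √((15777 - 12974*(-4767)) + 40165) = √((15777 - 1*(-61847058)) + 40165) = √((15777 + 61847058) + 40165) = √(61862835 + 40165) = √61903000 = 10*√619030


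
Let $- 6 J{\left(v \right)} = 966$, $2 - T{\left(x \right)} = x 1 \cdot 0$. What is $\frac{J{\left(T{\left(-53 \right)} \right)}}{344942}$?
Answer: $- \frac{161}{344942} \approx -0.00046675$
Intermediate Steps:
$T{\left(x \right)} = 2$ ($T{\left(x \right)} = 2 - x 1 \cdot 0 = 2 - x 0 = 2 - 0 = 2 + 0 = 2$)
$J{\left(v \right)} = -161$ ($J{\left(v \right)} = \left(- \frac{1}{6}\right) 966 = -161$)
$\frac{J{\left(T{\left(-53 \right)} \right)}}{344942} = - \frac{161}{344942}$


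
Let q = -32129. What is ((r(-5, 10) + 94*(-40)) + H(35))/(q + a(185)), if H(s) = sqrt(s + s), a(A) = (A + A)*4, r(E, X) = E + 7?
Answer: 3758/30649 - sqrt(70)/30649 ≈ 0.12234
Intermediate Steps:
r(E, X) = 7 + E
a(A) = 8*A (a(A) = (2*A)*4 = 8*A)
H(s) = sqrt(2)*sqrt(s) (H(s) = sqrt(2*s) = sqrt(2)*sqrt(s))
((r(-5, 10) + 94*(-40)) + H(35))/(q + a(185)) = (((7 - 5) + 94*(-40)) + sqrt(2)*sqrt(35))/(-32129 + 8*185) = ((2 - 3760) + sqrt(70))/(-32129 + 1480) = (-3758 + sqrt(70))/(-30649) = (-3758 + sqrt(70))*(-1/30649) = 3758/30649 - sqrt(70)/30649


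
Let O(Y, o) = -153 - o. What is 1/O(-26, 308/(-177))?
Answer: -177/26773 ≈ -0.0066111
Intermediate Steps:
1/O(-26, 308/(-177)) = 1/(-153 - 308/(-177)) = 1/(-153 - 308*(-1)/177) = 1/(-153 - 1*(-308/177)) = 1/(-153 + 308/177) = 1/(-26773/177) = -177/26773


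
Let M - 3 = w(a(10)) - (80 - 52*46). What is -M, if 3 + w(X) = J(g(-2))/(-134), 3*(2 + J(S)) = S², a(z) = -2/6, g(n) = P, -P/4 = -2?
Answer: -464683/201 ≈ -2311.9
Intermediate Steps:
P = 8 (P = -4*(-2) = 8)
g(n) = 8
a(z) = -⅓ (a(z) = -2*⅙ = -⅓)
J(S) = -2 + S²/3
w(X) = -632/201 (w(X) = -3 + (-2 + (⅓)*8²)/(-134) = -3 + (-2 + (⅓)*64)*(-1/134) = -3 + (-2 + 64/3)*(-1/134) = -3 + (58/3)*(-1/134) = -3 - 29/201 = -632/201)
M = 464683/201 (M = 3 + (-632/201 - (80 - 52*46)) = 3 + (-632/201 - (80 - 2392)) = 3 + (-632/201 - 1*(-2312)) = 3 + (-632/201 + 2312) = 3 + 464080/201 = 464683/201 ≈ 2311.9)
-M = -1*464683/201 = -464683/201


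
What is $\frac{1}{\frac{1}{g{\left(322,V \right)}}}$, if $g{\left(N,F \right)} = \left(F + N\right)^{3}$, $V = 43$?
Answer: $48627125$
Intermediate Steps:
$\frac{1}{\frac{1}{g{\left(322,V \right)}}} = \frac{1}{\frac{1}{\left(43 + 322\right)^{3}}} = \frac{1}{\frac{1}{365^{3}}} = \frac{1}{\frac{1}{48627125}} = 48627125$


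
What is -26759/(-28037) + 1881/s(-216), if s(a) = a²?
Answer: 144578389/145343808 ≈ 0.99473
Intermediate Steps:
-26759/(-28037) + 1881/s(-216) = -26759/(-28037) + 1881/((-216)²) = -26759*(-1/28037) + 1881/46656 = 26759/28037 + 1881*(1/46656) = 26759/28037 + 209/5184 = 144578389/145343808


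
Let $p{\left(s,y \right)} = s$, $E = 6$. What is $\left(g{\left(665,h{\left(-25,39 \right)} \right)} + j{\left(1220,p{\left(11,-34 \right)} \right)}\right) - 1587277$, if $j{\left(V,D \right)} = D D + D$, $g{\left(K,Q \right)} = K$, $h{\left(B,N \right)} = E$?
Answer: $-1586480$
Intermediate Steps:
$h{\left(B,N \right)} = 6$
$j{\left(V,D \right)} = D + D^{2}$ ($j{\left(V,D \right)} = D^{2} + D = D + D^{2}$)
$\left(g{\left(665,h{\left(-25,39 \right)} \right)} + j{\left(1220,p{\left(11,-34 \right)} \right)}\right) - 1587277 = \left(665 + 11 \left(1 + 11\right)\right) - 1587277 = \left(665 + 11 \cdot 12\right) - 1587277 = \left(665 + 132\right) - 1587277 = 797 - 1587277 = -1586480$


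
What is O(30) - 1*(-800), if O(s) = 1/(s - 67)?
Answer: 29599/37 ≈ 799.97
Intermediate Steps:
O(s) = 1/(-67 + s)
O(30) - 1*(-800) = 1/(-67 + 30) - 1*(-800) = 1/(-37) + 800 = -1/37 + 800 = 29599/37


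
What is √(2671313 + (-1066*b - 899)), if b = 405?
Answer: 2*√559671 ≈ 1496.2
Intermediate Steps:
√(2671313 + (-1066*b - 899)) = √(2671313 + (-1066*405 - 899)) = √(2671313 + (-431730 - 899)) = √(2671313 - 432629) = √2238684 = 2*√559671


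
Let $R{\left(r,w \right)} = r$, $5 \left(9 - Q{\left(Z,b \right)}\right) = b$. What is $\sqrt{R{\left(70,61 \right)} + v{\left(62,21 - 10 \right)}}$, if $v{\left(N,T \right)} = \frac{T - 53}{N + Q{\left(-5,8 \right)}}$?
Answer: $\frac{4 \sqrt{522235}}{347} \approx 8.3304$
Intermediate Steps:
$Q{\left(Z,b \right)} = 9 - \frac{b}{5}$
$v{\left(N,T \right)} = \frac{-53 + T}{\frac{37}{5} + N}$ ($v{\left(N,T \right)} = \frac{T - 53}{N + \left(9 - \frac{8}{5}\right)} = \frac{-53 + T}{N + \left(9 - \frac{8}{5}\right)} = \frac{-53 + T}{N + \frac{37}{5}} = \frac{-53 + T}{\frac{37}{5} + N}$)
$\sqrt{R{\left(70,61 \right)} + v{\left(62,21 - 10 \right)}} = \sqrt{70 + \frac{5 \left(-53 + \left(21 - 10\right)\right)}{37 + 5 \cdot 62}} = \sqrt{70 + \frac{5 \left(-53 + \left(21 - 10\right)\right)}{37 + 310}} = \sqrt{70 + \frac{5 \left(-53 + 11\right)}{347}} = \sqrt{70 + 5 \cdot \frac{1}{347} \left(-42\right)} = \sqrt{70 - \frac{210}{347}} = \sqrt{\frac{24080}{347}} = \frac{4 \sqrt{522235}}{347}$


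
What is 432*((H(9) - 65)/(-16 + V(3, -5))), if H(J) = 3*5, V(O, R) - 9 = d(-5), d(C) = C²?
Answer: -1200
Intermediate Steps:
V(O, R) = 34 (V(O, R) = 9 + (-5)² = 9 + 25 = 34)
H(J) = 15
432*((H(9) - 65)/(-16 + V(3, -5))) = 432*((15 - 65)/(-16 + 34)) = 432*(-50/18) = 432*(-50*1/18) = 432*(-25/9) = -1200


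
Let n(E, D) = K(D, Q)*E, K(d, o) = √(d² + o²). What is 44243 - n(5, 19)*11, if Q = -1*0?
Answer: 43198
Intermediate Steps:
Q = 0
n(E, D) = E*√(D²) (n(E, D) = √(D² + 0²)*E = √(D² + 0)*E = √(D²)*E = E*√(D²))
44243 - n(5, 19)*11 = 44243 - 5*√(19²)*11 = 44243 - 5*√361*11 = 44243 - 5*19*11 = 44243 - 95*11 = 44243 - 1*1045 = 44243 - 1045 = 43198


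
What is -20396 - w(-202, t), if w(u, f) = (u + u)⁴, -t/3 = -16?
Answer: -26639483052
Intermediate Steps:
t = 48 (t = -3*(-16) = 48)
w(u, f) = 16*u⁴ (w(u, f) = (2*u)⁴ = 16*u⁴)
-20396 - w(-202, t) = -20396 - 16*(-202)⁴ = -20396 - 16*1664966416 = -20396 - 1*26639462656 = -20396 - 26639462656 = -26639483052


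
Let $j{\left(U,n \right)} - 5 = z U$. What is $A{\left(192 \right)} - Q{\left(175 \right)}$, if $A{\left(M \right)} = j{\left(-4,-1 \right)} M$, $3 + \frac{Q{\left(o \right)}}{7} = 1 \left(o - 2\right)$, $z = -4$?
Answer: $2842$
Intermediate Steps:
$j{\left(U,n \right)} = 5 - 4 U$
$Q{\left(o \right)} = -35 + 7 o$ ($Q{\left(o \right)} = -21 + 7 \cdot 1 \left(o - 2\right) = -21 + 7 \cdot 1 \left(-2 + o\right) = -21 + 7 \left(-2 + o\right) = -21 + \left(-14 + 7 o\right) = -35 + 7 o$)
$A{\left(M \right)} = 21 M$ ($A{\left(M \right)} = \left(5 - -16\right) M = \left(5 + 16\right) M = 21 M$)
$A{\left(192 \right)} - Q{\left(175 \right)} = 21 \cdot 192 - \left(-35 + 7 \cdot 175\right) = 4032 - \left(-35 + 1225\right) = 4032 - 1190 = 2842$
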